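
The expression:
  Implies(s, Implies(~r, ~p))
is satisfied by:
  {r: True, s: False, p: False}
  {s: False, p: False, r: False}
  {r: True, p: True, s: False}
  {p: True, s: False, r: False}
  {r: True, s: True, p: False}
  {s: True, r: False, p: False}
  {r: True, p: True, s: True}


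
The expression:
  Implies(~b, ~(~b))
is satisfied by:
  {b: True}


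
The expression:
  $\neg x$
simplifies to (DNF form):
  $\neg x$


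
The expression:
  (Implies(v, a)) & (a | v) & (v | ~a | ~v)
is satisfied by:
  {a: True}


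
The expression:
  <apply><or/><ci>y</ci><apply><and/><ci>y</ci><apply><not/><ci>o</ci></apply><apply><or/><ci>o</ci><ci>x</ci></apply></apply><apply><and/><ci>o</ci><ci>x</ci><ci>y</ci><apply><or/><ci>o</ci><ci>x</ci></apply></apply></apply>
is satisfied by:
  {y: True}


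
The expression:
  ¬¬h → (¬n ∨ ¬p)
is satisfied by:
  {p: False, n: False, h: False}
  {h: True, p: False, n: False}
  {n: True, p: False, h: False}
  {h: True, n: True, p: False}
  {p: True, h: False, n: False}
  {h: True, p: True, n: False}
  {n: True, p: True, h: False}


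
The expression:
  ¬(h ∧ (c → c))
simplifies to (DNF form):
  ¬h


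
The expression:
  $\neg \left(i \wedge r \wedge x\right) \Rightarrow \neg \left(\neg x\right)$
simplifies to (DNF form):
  $x$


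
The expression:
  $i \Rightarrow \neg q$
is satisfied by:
  {q: False, i: False}
  {i: True, q: False}
  {q: True, i: False}


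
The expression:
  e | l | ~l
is always true.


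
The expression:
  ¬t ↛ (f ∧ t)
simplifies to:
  ¬t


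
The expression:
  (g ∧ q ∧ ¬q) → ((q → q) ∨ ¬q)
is always true.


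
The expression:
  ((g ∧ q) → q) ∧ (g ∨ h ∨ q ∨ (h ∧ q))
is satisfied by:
  {q: True, g: True, h: True}
  {q: True, g: True, h: False}
  {q: True, h: True, g: False}
  {q: True, h: False, g: False}
  {g: True, h: True, q: False}
  {g: True, h: False, q: False}
  {h: True, g: False, q: False}


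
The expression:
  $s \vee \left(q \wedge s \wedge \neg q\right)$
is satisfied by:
  {s: True}


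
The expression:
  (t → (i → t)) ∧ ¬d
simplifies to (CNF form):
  ¬d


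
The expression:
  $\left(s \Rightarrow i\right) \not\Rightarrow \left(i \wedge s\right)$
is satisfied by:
  {s: False}


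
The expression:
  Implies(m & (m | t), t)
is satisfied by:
  {t: True, m: False}
  {m: False, t: False}
  {m: True, t: True}


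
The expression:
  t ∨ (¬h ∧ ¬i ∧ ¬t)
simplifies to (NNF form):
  t ∨ (¬h ∧ ¬i)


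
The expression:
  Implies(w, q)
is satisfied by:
  {q: True, w: False}
  {w: False, q: False}
  {w: True, q: True}


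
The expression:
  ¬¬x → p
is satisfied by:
  {p: True, x: False}
  {x: False, p: False}
  {x: True, p: True}


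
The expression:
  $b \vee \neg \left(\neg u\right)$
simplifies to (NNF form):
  $b \vee u$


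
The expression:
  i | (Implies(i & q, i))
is always true.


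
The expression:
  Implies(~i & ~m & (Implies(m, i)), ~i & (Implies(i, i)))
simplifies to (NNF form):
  True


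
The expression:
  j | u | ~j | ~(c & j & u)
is always true.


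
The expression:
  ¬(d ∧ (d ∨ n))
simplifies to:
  ¬d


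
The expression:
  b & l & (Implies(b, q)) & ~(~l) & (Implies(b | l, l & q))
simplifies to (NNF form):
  b & l & q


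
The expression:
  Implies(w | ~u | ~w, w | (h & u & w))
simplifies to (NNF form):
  w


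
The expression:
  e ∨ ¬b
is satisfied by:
  {e: True, b: False}
  {b: False, e: False}
  {b: True, e: True}


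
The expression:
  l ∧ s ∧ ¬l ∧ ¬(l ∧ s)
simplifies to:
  False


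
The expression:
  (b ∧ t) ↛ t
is never true.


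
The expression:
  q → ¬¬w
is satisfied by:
  {w: True, q: False}
  {q: False, w: False}
  {q: True, w: True}


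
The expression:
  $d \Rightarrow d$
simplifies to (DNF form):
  $\text{True}$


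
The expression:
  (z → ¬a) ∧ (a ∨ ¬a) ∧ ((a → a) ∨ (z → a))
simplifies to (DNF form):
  ¬a ∨ ¬z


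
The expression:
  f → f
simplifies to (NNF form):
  True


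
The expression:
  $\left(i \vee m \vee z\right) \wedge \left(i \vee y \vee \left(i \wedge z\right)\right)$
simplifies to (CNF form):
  $\left(i \vee y\right) \wedge \left(i \vee m \vee y\right) \wedge \left(i \vee m \vee z\right) \wedge \left(i \vee y \vee z\right)$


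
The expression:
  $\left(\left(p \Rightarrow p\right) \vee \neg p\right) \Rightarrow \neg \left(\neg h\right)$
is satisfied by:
  {h: True}


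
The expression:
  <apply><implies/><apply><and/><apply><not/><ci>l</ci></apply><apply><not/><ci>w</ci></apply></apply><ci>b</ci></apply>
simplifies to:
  <apply><or/><ci>b</ci><ci>l</ci><ci>w</ci></apply>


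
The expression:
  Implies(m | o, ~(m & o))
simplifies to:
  ~m | ~o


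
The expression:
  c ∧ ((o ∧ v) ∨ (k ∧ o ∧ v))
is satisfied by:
  {c: True, o: True, v: True}


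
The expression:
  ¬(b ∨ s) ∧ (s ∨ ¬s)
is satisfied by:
  {b: False, s: False}


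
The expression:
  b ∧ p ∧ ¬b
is never true.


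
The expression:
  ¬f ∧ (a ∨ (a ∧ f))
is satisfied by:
  {a: True, f: False}


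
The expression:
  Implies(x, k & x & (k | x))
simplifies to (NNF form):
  k | ~x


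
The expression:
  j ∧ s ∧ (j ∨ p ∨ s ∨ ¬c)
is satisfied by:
  {j: True, s: True}


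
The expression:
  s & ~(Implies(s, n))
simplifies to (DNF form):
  s & ~n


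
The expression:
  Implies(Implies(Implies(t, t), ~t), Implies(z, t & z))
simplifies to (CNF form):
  t | ~z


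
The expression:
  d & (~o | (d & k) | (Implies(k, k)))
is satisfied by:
  {d: True}


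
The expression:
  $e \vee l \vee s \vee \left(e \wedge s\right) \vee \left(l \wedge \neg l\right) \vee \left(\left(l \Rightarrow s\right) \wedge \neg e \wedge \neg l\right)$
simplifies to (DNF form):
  $\text{True}$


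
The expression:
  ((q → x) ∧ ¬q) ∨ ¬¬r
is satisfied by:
  {r: True, q: False}
  {q: False, r: False}
  {q: True, r: True}


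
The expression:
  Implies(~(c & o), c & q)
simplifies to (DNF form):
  (c & o) | (c & q)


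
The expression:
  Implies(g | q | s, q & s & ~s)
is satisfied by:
  {q: False, g: False, s: False}


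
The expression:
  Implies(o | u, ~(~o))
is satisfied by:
  {o: True, u: False}
  {u: False, o: False}
  {u: True, o: True}


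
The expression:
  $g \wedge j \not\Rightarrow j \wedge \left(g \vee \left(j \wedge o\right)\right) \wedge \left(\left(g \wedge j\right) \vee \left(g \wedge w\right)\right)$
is never true.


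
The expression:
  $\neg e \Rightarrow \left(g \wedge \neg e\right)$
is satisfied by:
  {e: True, g: True}
  {e: True, g: False}
  {g: True, e: False}


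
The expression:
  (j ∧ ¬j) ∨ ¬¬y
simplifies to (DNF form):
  y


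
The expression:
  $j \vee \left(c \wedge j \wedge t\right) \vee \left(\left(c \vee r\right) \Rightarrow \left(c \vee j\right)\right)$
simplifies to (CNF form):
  $c \vee j \vee \neg r$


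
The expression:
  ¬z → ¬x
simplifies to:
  z ∨ ¬x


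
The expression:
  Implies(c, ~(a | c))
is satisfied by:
  {c: False}


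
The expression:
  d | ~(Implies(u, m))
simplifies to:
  d | (u & ~m)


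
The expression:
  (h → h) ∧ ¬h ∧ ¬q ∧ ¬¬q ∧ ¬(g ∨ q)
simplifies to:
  False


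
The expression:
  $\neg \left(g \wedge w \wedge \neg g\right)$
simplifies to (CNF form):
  $\text{True}$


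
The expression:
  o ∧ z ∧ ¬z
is never true.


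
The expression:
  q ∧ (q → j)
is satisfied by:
  {j: True, q: True}


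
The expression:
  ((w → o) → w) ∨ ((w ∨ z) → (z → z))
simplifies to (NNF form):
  True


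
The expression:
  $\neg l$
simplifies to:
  $\neg l$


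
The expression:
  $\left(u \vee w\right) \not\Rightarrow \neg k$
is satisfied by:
  {u: True, w: True, k: True}
  {u: True, k: True, w: False}
  {w: True, k: True, u: False}


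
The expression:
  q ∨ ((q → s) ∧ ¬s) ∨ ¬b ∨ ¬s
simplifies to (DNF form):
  q ∨ ¬b ∨ ¬s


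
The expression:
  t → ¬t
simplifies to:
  ¬t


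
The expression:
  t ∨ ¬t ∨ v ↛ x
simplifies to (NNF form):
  True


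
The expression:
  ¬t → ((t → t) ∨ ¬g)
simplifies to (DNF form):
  True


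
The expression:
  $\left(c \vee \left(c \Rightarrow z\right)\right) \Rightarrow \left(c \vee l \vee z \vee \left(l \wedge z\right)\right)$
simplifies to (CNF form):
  $c \vee l \vee z$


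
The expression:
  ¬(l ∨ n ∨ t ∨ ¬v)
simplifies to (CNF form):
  v ∧ ¬l ∧ ¬n ∧ ¬t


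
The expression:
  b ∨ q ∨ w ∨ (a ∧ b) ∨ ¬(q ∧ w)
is always true.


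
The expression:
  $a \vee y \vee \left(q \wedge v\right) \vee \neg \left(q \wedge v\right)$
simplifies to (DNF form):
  $\text{True}$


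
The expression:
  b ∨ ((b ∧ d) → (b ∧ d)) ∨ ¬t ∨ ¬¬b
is always true.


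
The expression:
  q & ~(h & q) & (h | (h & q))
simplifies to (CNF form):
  False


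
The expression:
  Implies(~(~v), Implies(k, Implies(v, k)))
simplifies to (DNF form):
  True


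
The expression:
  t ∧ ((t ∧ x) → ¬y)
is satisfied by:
  {t: True, y: False, x: False}
  {t: True, x: True, y: False}
  {t: True, y: True, x: False}


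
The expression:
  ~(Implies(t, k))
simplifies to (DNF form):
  t & ~k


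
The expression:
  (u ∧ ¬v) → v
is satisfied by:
  {v: True, u: False}
  {u: False, v: False}
  {u: True, v: True}


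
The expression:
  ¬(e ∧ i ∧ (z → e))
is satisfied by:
  {e: False, i: False}
  {i: True, e: False}
  {e: True, i: False}


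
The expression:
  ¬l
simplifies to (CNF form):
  ¬l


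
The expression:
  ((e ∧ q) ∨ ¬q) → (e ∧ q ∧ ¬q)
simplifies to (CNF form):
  q ∧ ¬e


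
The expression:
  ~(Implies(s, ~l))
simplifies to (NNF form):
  l & s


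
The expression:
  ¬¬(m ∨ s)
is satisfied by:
  {m: True, s: True}
  {m: True, s: False}
  {s: True, m: False}


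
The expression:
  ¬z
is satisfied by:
  {z: False}


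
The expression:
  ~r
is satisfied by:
  {r: False}


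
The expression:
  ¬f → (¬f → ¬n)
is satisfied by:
  {f: True, n: False}
  {n: False, f: False}
  {n: True, f: True}


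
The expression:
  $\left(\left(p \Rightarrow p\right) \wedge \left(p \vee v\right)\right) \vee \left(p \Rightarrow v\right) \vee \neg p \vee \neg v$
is always true.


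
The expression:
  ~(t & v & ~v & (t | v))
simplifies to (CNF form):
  True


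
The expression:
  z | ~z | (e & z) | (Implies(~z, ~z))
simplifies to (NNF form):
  True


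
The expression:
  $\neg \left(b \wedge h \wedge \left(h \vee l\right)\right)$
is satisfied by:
  {h: False, b: False}
  {b: True, h: False}
  {h: True, b: False}


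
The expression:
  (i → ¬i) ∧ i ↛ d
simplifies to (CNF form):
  False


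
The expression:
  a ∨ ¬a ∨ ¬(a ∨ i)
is always true.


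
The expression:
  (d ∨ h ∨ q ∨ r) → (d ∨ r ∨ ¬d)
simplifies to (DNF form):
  True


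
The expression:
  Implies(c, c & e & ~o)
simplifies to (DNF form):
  ~c | (e & ~o)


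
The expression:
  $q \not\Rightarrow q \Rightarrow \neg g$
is always true.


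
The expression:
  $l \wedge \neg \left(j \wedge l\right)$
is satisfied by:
  {l: True, j: False}


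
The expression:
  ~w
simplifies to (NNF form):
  ~w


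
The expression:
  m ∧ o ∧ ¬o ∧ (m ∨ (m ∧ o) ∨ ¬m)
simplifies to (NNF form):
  False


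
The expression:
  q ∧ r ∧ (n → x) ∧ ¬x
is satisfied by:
  {r: True, q: True, x: False, n: False}


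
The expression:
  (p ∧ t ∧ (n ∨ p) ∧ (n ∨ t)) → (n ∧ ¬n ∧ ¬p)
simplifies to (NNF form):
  ¬p ∨ ¬t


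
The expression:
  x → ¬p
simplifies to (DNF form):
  ¬p ∨ ¬x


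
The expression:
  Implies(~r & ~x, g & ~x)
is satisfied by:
  {r: True, x: True, g: True}
  {r: True, x: True, g: False}
  {r: True, g: True, x: False}
  {r: True, g: False, x: False}
  {x: True, g: True, r: False}
  {x: True, g: False, r: False}
  {g: True, x: False, r: False}


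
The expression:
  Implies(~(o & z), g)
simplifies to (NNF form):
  g | (o & z)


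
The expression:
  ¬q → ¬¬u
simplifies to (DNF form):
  q ∨ u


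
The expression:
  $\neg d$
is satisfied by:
  {d: False}


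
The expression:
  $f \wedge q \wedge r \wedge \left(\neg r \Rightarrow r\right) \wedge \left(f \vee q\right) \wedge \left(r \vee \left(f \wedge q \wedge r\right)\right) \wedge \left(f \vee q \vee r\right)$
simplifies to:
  $f \wedge q \wedge r$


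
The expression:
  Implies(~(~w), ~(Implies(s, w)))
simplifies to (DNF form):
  ~w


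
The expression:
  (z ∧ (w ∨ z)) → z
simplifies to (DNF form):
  True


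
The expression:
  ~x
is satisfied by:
  {x: False}


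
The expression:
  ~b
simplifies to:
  ~b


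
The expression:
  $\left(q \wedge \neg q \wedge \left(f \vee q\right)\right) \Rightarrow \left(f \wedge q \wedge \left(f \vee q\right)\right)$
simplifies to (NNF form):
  $\text{True}$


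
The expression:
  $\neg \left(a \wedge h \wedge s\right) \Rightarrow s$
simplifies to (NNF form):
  $s$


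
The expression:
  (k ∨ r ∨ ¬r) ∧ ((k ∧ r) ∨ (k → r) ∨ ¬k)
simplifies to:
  r ∨ ¬k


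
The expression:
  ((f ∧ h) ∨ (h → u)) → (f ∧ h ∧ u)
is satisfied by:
  {h: True, f: False, u: False}
  {u: True, f: True, h: True}


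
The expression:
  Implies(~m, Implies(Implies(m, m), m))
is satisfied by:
  {m: True}


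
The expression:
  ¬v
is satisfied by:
  {v: False}


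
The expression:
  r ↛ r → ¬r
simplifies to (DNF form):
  True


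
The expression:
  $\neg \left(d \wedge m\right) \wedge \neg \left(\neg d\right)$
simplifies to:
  $d \wedge \neg m$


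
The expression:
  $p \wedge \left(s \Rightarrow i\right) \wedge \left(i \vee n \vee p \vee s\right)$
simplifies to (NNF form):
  $p \wedge \left(i \vee \neg s\right)$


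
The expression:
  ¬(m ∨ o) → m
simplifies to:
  m ∨ o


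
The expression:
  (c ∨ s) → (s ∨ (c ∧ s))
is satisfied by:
  {s: True, c: False}
  {c: False, s: False}
  {c: True, s: True}


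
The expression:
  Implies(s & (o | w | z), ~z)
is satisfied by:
  {s: False, z: False}
  {z: True, s: False}
  {s: True, z: False}


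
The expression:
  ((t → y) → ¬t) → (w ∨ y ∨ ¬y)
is always true.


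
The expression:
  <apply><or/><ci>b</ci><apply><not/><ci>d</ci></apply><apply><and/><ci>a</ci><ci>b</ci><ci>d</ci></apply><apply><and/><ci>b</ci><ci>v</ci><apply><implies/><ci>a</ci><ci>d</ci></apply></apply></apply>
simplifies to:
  <apply><or/><ci>b</ci><apply><not/><ci>d</ci></apply></apply>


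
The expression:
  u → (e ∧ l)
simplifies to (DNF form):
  (e ∧ l) ∨ ¬u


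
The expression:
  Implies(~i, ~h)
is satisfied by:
  {i: True, h: False}
  {h: False, i: False}
  {h: True, i: True}


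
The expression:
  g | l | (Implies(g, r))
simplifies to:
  True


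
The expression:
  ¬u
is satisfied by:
  {u: False}


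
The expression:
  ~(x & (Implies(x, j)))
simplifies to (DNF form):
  ~j | ~x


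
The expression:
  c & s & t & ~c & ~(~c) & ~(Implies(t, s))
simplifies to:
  False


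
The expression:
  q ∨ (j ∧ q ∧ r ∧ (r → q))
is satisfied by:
  {q: True}


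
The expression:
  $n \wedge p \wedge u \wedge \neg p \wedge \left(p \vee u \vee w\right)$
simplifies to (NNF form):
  $\text{False}$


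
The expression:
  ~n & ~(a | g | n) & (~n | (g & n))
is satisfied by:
  {n: False, g: False, a: False}


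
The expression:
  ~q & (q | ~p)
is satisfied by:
  {q: False, p: False}


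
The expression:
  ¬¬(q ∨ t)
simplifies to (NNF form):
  q ∨ t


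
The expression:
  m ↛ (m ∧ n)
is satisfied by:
  {m: True, n: False}


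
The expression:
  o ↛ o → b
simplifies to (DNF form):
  True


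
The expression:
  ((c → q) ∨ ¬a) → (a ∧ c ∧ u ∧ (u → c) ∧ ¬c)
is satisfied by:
  {a: True, c: True, q: False}


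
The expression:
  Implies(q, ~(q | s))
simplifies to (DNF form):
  ~q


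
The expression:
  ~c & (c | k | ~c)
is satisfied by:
  {c: False}


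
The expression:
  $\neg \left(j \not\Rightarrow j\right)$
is always true.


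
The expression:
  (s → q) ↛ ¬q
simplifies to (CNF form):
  q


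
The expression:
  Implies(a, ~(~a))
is always true.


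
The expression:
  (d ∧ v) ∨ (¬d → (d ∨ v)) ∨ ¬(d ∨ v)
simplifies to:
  True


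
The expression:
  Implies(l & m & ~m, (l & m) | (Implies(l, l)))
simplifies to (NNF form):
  True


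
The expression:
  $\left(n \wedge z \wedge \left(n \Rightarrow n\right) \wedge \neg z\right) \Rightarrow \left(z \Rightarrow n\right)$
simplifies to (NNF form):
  $\text{True}$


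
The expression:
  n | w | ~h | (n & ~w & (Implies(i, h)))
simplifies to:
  n | w | ~h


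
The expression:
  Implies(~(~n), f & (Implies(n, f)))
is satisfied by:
  {f: True, n: False}
  {n: False, f: False}
  {n: True, f: True}


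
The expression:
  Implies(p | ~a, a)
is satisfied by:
  {a: True}


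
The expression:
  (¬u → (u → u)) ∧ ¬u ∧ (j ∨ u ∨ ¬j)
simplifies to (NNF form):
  ¬u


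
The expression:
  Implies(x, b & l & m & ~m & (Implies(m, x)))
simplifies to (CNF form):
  ~x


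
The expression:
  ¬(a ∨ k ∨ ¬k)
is never true.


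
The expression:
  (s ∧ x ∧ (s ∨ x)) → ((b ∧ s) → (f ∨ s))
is always true.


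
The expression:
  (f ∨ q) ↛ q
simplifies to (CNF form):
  f ∧ ¬q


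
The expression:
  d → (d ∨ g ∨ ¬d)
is always true.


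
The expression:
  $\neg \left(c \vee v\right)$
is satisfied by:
  {v: False, c: False}


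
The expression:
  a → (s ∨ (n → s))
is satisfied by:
  {s: True, n: False, a: False}
  {s: False, n: False, a: False}
  {a: True, s: True, n: False}
  {a: True, s: False, n: False}
  {n: True, s: True, a: False}
  {n: True, s: False, a: False}
  {n: True, a: True, s: True}


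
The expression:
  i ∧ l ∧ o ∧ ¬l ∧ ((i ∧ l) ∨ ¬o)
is never true.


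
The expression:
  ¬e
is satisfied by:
  {e: False}


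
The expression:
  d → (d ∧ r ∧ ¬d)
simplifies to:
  ¬d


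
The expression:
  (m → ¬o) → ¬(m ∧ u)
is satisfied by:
  {o: True, u: False, m: False}
  {u: False, m: False, o: False}
  {o: True, m: True, u: False}
  {m: True, u: False, o: False}
  {o: True, u: True, m: False}
  {u: True, o: False, m: False}
  {o: True, m: True, u: True}


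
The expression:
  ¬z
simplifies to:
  ¬z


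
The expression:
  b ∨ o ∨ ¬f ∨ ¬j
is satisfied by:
  {b: True, o: True, j: False, f: False}
  {b: True, o: False, j: False, f: False}
  {o: True, f: False, b: False, j: False}
  {f: False, o: False, b: False, j: False}
  {f: True, b: True, o: True, j: False}
  {f: True, b: True, o: False, j: False}
  {f: True, o: True, b: False, j: False}
  {f: True, o: False, b: False, j: False}
  {j: True, b: True, o: True, f: False}
  {j: True, b: True, o: False, f: False}
  {j: True, o: True, b: False, f: False}
  {j: True, o: False, b: False, f: False}
  {f: True, j: True, b: True, o: True}
  {f: True, j: True, b: True, o: False}
  {f: True, j: True, o: True, b: False}


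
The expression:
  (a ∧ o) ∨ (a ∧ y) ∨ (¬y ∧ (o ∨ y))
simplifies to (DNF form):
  (a ∧ y) ∨ (o ∧ ¬y)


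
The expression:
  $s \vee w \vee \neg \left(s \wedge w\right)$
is always true.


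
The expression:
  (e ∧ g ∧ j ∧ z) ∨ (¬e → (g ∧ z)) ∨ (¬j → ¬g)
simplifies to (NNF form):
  e ∨ j ∨ z ∨ ¬g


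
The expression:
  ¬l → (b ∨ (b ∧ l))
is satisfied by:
  {b: True, l: True}
  {b: True, l: False}
  {l: True, b: False}


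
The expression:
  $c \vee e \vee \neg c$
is always true.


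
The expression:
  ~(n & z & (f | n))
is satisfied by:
  {z: False, n: False}
  {n: True, z: False}
  {z: True, n: False}


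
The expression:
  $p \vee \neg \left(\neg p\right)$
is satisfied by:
  {p: True}


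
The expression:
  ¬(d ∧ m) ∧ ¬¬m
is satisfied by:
  {m: True, d: False}


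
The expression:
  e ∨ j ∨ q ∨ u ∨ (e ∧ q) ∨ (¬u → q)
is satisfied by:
  {q: True, e: True, u: True, j: True}
  {q: True, e: True, u: True, j: False}
  {q: True, e: True, j: True, u: False}
  {q: True, e: True, j: False, u: False}
  {q: True, u: True, j: True, e: False}
  {q: True, u: True, j: False, e: False}
  {q: True, u: False, j: True, e: False}
  {q: True, u: False, j: False, e: False}
  {e: True, u: True, j: True, q: False}
  {e: True, u: True, j: False, q: False}
  {e: True, j: True, u: False, q: False}
  {e: True, j: False, u: False, q: False}
  {u: True, j: True, e: False, q: False}
  {u: True, e: False, j: False, q: False}
  {j: True, e: False, u: False, q: False}


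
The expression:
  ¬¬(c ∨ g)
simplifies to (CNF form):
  c ∨ g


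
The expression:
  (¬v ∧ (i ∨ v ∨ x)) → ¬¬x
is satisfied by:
  {x: True, v: True, i: False}
  {x: True, i: False, v: False}
  {v: True, i: False, x: False}
  {v: False, i: False, x: False}
  {x: True, v: True, i: True}
  {x: True, i: True, v: False}
  {v: True, i: True, x: False}


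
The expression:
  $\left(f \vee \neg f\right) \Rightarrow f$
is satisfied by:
  {f: True}


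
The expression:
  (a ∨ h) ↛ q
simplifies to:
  ¬q ∧ (a ∨ h)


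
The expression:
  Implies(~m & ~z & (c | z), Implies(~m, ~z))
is always true.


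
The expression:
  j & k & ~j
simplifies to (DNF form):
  False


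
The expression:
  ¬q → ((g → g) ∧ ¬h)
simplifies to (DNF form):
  q ∨ ¬h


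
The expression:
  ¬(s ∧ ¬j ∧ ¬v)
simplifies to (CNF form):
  j ∨ v ∨ ¬s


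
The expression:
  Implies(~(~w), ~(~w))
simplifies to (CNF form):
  True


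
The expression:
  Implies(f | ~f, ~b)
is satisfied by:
  {b: False}


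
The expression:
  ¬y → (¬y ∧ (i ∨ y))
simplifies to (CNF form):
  i ∨ y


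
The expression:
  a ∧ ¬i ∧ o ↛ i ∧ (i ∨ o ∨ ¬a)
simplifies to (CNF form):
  a ∧ o ∧ ¬i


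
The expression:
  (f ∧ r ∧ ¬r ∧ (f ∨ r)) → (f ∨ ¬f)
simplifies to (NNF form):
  True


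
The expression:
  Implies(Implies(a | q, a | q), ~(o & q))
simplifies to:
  ~o | ~q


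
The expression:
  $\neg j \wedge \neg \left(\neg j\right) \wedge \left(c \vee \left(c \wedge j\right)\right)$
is never true.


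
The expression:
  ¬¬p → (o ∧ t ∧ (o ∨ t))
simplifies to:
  (o ∧ t) ∨ ¬p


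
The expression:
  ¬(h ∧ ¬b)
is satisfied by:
  {b: True, h: False}
  {h: False, b: False}
  {h: True, b: True}


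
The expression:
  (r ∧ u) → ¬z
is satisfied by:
  {u: False, z: False, r: False}
  {r: True, u: False, z: False}
  {z: True, u: False, r: False}
  {r: True, z: True, u: False}
  {u: True, r: False, z: False}
  {r: True, u: True, z: False}
  {z: True, u: True, r: False}


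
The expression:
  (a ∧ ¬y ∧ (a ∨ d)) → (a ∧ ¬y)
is always true.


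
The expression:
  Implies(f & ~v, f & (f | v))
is always true.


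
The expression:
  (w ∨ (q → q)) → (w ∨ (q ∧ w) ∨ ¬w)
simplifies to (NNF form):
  True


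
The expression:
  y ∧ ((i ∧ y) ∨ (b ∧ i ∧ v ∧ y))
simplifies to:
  i ∧ y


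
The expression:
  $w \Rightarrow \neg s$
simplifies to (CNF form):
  $\neg s \vee \neg w$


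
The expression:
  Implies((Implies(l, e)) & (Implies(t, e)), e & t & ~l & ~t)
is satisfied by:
  {t: True, l: True, e: False}
  {t: True, l: False, e: False}
  {l: True, t: False, e: False}


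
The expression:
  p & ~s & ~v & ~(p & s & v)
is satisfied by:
  {p: True, v: False, s: False}


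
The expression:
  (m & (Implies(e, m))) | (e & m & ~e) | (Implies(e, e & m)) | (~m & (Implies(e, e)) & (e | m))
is always true.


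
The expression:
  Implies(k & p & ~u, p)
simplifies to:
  True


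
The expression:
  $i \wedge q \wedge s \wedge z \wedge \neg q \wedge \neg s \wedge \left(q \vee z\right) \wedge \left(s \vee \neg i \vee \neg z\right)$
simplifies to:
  $\text{False}$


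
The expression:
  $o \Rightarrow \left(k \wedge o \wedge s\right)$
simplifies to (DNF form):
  $\left(k \wedge s\right) \vee \neg o$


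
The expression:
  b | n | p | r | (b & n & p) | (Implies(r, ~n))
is always true.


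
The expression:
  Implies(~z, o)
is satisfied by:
  {o: True, z: True}
  {o: True, z: False}
  {z: True, o: False}


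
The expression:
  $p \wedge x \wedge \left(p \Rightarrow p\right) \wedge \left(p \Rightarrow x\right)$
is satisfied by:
  {p: True, x: True}


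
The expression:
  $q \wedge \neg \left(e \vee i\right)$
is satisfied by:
  {q: True, i: False, e: False}


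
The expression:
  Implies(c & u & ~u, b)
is always true.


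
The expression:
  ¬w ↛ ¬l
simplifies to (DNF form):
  l ∧ ¬w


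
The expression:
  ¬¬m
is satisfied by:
  {m: True}


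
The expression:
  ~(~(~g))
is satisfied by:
  {g: False}


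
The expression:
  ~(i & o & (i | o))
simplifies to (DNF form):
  ~i | ~o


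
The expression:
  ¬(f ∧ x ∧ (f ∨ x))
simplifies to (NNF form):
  ¬f ∨ ¬x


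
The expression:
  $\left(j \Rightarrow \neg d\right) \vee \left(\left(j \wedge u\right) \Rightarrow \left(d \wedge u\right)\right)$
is always true.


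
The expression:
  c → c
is always true.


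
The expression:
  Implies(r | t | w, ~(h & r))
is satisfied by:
  {h: False, r: False}
  {r: True, h: False}
  {h: True, r: False}


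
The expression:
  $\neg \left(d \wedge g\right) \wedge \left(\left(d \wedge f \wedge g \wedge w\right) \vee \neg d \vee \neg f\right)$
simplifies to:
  $\left(\neg f \wedge \neg g\right) \vee \neg d$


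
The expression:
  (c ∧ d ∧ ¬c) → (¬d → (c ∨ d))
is always true.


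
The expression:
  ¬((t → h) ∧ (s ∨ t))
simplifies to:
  (t ∧ ¬h) ∨ (¬s ∧ ¬t)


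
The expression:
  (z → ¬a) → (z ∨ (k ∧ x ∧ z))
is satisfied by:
  {z: True}


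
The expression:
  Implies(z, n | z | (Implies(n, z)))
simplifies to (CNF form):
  True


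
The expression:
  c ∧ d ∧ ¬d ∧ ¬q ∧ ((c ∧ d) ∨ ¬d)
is never true.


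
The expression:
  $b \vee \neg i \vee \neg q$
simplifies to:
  $b \vee \neg i \vee \neg q$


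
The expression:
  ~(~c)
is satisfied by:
  {c: True}


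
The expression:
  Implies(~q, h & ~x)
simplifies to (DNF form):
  q | (h & ~x)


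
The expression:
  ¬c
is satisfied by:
  {c: False}


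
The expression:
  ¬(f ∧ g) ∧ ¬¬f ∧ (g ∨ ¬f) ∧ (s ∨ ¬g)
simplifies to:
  False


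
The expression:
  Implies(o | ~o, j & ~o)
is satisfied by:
  {j: True, o: False}


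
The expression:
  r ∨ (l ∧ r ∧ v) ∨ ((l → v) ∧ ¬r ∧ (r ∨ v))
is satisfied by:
  {r: True, v: True}
  {r: True, v: False}
  {v: True, r: False}


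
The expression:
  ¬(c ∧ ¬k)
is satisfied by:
  {k: True, c: False}
  {c: False, k: False}
  {c: True, k: True}


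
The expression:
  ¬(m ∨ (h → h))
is never true.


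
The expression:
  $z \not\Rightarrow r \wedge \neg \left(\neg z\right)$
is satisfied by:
  {z: True, r: False}


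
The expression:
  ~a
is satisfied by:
  {a: False}


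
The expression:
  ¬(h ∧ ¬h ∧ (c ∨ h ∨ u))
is always true.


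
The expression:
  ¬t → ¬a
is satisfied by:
  {t: True, a: False}
  {a: False, t: False}
  {a: True, t: True}


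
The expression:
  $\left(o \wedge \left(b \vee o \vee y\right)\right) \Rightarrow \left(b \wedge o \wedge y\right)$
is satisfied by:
  {b: True, y: True, o: False}
  {b: True, y: False, o: False}
  {y: True, b: False, o: False}
  {b: False, y: False, o: False}
  {b: True, o: True, y: True}


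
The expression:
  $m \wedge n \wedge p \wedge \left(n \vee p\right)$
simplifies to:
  $m \wedge n \wedge p$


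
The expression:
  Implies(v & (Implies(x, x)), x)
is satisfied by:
  {x: True, v: False}
  {v: False, x: False}
  {v: True, x: True}


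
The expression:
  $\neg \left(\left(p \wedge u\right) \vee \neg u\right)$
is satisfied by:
  {u: True, p: False}


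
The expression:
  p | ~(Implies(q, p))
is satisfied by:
  {q: True, p: True}
  {q: True, p: False}
  {p: True, q: False}


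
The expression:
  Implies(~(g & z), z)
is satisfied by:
  {z: True}


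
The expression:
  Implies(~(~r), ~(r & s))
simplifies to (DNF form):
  ~r | ~s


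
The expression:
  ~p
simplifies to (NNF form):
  ~p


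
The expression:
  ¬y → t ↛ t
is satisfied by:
  {y: True}


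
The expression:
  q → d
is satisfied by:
  {d: True, q: False}
  {q: False, d: False}
  {q: True, d: True}


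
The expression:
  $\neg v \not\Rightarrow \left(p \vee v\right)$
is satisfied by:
  {v: False, p: False}


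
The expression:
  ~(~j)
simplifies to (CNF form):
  j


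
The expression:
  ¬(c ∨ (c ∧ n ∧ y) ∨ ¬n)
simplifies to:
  n ∧ ¬c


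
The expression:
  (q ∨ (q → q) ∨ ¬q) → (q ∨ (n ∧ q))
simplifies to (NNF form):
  q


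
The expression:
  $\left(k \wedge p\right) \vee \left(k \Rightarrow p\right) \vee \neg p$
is always true.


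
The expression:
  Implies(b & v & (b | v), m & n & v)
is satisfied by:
  {n: True, m: True, v: False, b: False}
  {n: True, m: False, v: False, b: False}
  {m: True, n: False, v: False, b: False}
  {n: False, m: False, v: False, b: False}
  {n: True, b: True, m: True, v: False}
  {n: True, b: True, m: False, v: False}
  {b: True, m: True, n: False, v: False}
  {b: True, n: False, m: False, v: False}
  {n: True, v: True, m: True, b: False}
  {n: True, v: True, m: False, b: False}
  {v: True, m: True, n: False, b: False}
  {v: True, n: False, m: False, b: False}
  {n: True, b: True, v: True, m: True}


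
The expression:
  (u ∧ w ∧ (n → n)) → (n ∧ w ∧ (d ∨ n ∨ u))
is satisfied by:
  {n: True, w: False, u: False}
  {w: False, u: False, n: False}
  {n: True, u: True, w: False}
  {u: True, w: False, n: False}
  {n: True, w: True, u: False}
  {w: True, n: False, u: False}
  {n: True, u: True, w: True}


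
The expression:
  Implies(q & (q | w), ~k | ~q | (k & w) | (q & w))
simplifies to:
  w | ~k | ~q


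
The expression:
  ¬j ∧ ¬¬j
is never true.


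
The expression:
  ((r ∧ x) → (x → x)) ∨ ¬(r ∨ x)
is always true.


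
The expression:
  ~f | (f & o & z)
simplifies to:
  ~f | (o & z)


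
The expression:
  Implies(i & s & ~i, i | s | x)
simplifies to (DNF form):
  True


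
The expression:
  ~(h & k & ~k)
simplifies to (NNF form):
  True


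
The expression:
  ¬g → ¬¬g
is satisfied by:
  {g: True}


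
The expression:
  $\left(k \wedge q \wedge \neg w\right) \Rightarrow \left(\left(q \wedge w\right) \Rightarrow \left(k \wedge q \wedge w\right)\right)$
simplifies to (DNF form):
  $\text{True}$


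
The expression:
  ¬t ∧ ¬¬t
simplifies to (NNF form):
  False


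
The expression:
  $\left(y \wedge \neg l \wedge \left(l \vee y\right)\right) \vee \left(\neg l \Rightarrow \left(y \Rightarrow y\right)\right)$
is always true.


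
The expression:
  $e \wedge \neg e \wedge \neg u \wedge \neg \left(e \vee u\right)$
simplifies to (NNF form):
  $\text{False}$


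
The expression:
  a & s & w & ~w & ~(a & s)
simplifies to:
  False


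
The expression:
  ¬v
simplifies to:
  ¬v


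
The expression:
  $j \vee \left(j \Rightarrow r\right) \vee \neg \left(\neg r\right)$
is always true.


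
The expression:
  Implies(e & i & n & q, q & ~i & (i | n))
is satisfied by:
  {e: False, q: False, n: False, i: False}
  {i: True, e: False, q: False, n: False}
  {n: True, e: False, q: False, i: False}
  {i: True, n: True, e: False, q: False}
  {q: True, i: False, e: False, n: False}
  {i: True, q: True, e: False, n: False}
  {n: True, q: True, i: False, e: False}
  {i: True, n: True, q: True, e: False}
  {e: True, n: False, q: False, i: False}
  {i: True, e: True, n: False, q: False}
  {n: True, e: True, i: False, q: False}
  {i: True, n: True, e: True, q: False}
  {q: True, e: True, n: False, i: False}
  {i: True, q: True, e: True, n: False}
  {n: True, q: True, e: True, i: False}


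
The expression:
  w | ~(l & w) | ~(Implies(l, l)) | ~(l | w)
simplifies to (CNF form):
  True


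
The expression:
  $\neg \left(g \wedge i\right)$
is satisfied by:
  {g: False, i: False}
  {i: True, g: False}
  {g: True, i: False}


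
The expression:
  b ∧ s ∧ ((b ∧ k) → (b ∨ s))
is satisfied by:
  {b: True, s: True}


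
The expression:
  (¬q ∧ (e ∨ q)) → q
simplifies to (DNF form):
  q ∨ ¬e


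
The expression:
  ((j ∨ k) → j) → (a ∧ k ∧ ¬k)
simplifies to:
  k ∧ ¬j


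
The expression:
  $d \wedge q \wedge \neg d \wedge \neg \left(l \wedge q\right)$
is never true.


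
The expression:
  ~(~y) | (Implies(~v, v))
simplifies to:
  v | y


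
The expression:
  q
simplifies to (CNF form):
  q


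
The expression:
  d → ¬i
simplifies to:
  ¬d ∨ ¬i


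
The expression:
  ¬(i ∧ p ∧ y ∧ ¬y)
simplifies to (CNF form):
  True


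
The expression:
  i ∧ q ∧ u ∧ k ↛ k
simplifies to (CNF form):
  False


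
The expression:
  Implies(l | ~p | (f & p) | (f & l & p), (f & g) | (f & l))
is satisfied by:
  {g: True, p: True, f: True, l: True}
  {g: True, f: True, l: True, p: False}
  {g: True, p: True, f: True, l: False}
  {g: True, f: True, l: False, p: False}
  {p: True, f: True, l: True, g: False}
  {f: True, l: True, p: False, g: False}
  {g: True, p: True, l: False, f: False}
  {p: True, g: False, l: False, f: False}


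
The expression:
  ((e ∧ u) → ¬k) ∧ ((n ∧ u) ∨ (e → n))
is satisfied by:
  {n: True, u: False, e: False, k: False}
  {n: True, k: True, u: False, e: False}
  {n: True, u: True, e: False, k: False}
  {n: True, k: True, u: True, e: False}
  {k: False, u: False, e: False, n: False}
  {k: True, u: False, e: False, n: False}
  {u: True, k: False, e: False, n: False}
  {k: True, u: True, e: False, n: False}
  {e: True, n: True, k: False, u: False}
  {k: True, e: True, n: True, u: False}
  {e: True, n: True, u: True, k: False}


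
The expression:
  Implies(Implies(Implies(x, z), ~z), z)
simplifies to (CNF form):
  z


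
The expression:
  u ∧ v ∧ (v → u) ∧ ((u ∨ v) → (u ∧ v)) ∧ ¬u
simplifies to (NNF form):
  False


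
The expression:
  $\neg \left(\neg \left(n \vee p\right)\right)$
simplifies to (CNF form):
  $n \vee p$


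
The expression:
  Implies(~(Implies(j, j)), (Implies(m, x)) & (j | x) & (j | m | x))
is always true.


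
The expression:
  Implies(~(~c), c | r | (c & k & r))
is always true.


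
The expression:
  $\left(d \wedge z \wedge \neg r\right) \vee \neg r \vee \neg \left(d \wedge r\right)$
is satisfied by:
  {d: False, r: False}
  {r: True, d: False}
  {d: True, r: False}


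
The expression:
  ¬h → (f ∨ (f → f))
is always true.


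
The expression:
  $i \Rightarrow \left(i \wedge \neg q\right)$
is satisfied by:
  {q: False, i: False}
  {i: True, q: False}
  {q: True, i: False}


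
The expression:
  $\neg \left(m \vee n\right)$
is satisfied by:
  {n: False, m: False}


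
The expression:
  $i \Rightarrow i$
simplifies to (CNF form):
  $\text{True}$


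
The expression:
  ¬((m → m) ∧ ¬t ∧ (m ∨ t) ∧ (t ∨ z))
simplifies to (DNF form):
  t ∨ ¬m ∨ ¬z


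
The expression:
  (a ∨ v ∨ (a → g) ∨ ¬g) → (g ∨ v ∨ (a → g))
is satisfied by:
  {v: True, g: True, a: False}
  {v: True, g: False, a: False}
  {g: True, v: False, a: False}
  {v: False, g: False, a: False}
  {a: True, v: True, g: True}
  {a: True, v: True, g: False}
  {a: True, g: True, v: False}


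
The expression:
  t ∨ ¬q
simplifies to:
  t ∨ ¬q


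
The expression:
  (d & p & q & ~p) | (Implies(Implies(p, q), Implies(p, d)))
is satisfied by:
  {d: True, p: False, q: False}
  {p: False, q: False, d: False}
  {d: True, q: True, p: False}
  {q: True, p: False, d: False}
  {d: True, p: True, q: False}
  {p: True, d: False, q: False}
  {d: True, q: True, p: True}


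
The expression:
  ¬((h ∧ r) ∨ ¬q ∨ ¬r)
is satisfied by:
  {r: True, q: True, h: False}


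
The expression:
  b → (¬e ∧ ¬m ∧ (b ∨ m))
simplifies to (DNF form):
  (¬e ∧ ¬m) ∨ ¬b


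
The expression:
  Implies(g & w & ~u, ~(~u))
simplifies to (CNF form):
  u | ~g | ~w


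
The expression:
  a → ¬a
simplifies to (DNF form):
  ¬a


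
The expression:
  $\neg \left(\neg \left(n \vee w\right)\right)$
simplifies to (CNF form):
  $n \vee w$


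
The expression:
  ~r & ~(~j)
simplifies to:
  j & ~r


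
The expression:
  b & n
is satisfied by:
  {b: True, n: True}


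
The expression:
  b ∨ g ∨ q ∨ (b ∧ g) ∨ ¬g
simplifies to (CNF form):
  True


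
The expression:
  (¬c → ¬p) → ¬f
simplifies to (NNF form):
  (p ∧ ¬c) ∨ ¬f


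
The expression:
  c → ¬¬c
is always true.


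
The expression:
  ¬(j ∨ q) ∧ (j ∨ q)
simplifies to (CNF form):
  False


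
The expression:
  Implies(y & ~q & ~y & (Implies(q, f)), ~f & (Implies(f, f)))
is always true.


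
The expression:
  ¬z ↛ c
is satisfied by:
  {c: True, z: False}
  {z: False, c: False}
  {z: True, c: True}


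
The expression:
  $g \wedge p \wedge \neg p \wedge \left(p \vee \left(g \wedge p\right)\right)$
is never true.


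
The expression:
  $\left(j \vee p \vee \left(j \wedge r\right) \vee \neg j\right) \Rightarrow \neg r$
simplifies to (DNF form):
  $\neg r$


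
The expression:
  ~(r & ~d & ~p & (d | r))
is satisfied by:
  {d: True, p: True, r: False}
  {d: True, p: False, r: False}
  {p: True, d: False, r: False}
  {d: False, p: False, r: False}
  {r: True, d: True, p: True}
  {r: True, d: True, p: False}
  {r: True, p: True, d: False}


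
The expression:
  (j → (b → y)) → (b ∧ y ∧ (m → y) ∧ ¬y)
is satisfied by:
  {j: True, b: True, y: False}


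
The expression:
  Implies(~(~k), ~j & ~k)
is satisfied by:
  {k: False}


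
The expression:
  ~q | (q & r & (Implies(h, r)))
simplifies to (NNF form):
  r | ~q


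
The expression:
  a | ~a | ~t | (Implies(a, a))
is always true.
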